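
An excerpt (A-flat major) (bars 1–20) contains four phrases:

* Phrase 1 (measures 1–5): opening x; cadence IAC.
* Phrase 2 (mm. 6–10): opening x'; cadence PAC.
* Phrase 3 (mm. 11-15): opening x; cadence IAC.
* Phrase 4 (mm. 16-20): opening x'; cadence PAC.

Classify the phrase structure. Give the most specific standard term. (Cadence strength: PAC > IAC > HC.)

The cadence pattern IAC–PAC–IAC–PAC is weak–strong twice, and phrases 3–4 restate phrases 1–2: a period heard twice, not a double period (which would end weakly at phrase 2).

repeated period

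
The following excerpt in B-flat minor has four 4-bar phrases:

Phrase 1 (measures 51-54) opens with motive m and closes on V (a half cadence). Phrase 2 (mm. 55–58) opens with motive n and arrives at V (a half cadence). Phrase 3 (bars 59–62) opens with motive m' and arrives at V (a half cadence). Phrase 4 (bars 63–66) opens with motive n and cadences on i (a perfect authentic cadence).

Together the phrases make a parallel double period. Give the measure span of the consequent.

measures 59–66

In a double period the first pair of phrases (ending half cadence) is the large antecedent and the second pair (ending perfect authentic cadence) is the large consequent; the consequent is measures 59–66.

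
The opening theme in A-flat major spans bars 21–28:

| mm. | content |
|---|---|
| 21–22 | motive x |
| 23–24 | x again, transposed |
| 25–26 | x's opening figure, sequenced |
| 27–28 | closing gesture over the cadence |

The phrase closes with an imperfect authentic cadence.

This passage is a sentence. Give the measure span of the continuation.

After the presentation (mm. 21-24), the continuation covers the fragmentation through the cadence: measures 25–28.

measures 25–28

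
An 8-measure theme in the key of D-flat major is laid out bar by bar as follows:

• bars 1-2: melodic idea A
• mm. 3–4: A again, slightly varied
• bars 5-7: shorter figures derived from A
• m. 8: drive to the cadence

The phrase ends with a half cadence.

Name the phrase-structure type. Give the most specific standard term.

sentence

Basic idea (mm. 1-2) + its repetition (bars 3-4) form the presentation; fragmentation and cadence (bars 5-8) form the continuation — the 8-bar whole is a sentence.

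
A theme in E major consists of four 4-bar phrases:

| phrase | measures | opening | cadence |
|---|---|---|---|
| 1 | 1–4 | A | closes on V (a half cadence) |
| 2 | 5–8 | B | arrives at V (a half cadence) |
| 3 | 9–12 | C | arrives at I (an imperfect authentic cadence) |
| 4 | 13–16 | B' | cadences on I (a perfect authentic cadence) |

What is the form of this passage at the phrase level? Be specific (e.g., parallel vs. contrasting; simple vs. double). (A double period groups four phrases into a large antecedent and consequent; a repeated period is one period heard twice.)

contrasting double period

Four phrases in two halves: the first half (mm. 1–8) ends with a half cadence, the second (mm. 9–16) with a perfect authentic cadence — a large antecedent–consequent pair, i.e. a double period.
Phrase 3 begins with different material from phrase 1, making it contrasting.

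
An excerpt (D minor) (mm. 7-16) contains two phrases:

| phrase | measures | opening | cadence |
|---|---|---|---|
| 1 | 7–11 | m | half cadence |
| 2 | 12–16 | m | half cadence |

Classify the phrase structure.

repeated phrase

Both phrases have the same opening (m) and the same cadence (half cadence): the second is a restatement, not a consequent, so this is a repeated phrase rather than a period.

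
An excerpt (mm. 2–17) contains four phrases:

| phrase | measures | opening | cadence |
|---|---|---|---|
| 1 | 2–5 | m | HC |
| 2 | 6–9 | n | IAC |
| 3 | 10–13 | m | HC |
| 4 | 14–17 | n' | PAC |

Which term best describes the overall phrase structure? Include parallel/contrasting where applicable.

parallel double period

Four phrases in two halves: the first half (bars 2–9) ends with an imperfect authentic cadence, the second (mm. 10–17) with a perfect authentic cadence — a large antecedent–consequent pair, i.e. a double period.
Phrase 3 begins with the same material as phrase 1, making it parallel.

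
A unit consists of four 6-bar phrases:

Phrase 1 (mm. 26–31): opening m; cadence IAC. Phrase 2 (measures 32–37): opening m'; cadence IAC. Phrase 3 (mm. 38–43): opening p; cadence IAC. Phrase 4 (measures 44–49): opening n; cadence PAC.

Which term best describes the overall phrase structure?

contrasting double period

Four phrases in two halves: the first half (mm. 26–37) ends with an imperfect authentic cadence, the second (bars 38-49) with a perfect authentic cadence — a large antecedent–consequent pair, i.e. a double period.
Phrase 3 begins with different material from phrase 1, making it contrasting.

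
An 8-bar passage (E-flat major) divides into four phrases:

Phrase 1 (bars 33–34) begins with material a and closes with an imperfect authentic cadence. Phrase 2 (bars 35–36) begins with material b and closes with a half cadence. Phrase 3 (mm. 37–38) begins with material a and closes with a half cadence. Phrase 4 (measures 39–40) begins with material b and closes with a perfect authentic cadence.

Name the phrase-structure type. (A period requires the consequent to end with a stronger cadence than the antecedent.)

parallel double period

Four phrases in two halves: the first half (bars 33–36) ends with a half cadence, the second (mm. 37–40) with a perfect authentic cadence — a large antecedent–consequent pair, i.e. a double period.
Phrase 3 begins with the same material as phrase 1, making it parallel.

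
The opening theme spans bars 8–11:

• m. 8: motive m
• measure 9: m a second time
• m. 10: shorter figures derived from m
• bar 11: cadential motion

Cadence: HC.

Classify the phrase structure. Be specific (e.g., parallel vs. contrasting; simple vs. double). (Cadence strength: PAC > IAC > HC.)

Basic idea (measure 8) + its repetition (measure 9) form the presentation; fragmentation and cadence (mm. 10–11) form the continuation — the 4-bar whole is a sentence.

sentence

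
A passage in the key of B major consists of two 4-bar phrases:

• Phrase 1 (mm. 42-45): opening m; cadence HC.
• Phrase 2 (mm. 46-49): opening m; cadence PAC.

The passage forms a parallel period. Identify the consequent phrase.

The phrase ending with the weaker cadence (half cadence) is the antecedent; the one ending more conclusively (perfect authentic cadence) is the consequent. The consequent is phrase 2.

phrase 2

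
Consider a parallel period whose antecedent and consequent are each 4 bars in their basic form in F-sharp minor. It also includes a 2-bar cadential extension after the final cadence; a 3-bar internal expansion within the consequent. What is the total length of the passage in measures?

13 measures

Basic parallel period: 4 + 4 = 8 bars.
8 (basic form) + 2 (cadential extension) + 3 (internal expansion) = 13.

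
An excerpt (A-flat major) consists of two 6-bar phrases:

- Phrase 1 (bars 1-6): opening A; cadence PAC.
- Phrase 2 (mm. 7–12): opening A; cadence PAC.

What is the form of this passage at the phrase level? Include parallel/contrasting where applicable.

Both phrases have the same opening (A) and the same cadence (perfect authentic cadence): the second is a restatement, not a consequent, so this is a repeated phrase rather than a period.

repeated phrase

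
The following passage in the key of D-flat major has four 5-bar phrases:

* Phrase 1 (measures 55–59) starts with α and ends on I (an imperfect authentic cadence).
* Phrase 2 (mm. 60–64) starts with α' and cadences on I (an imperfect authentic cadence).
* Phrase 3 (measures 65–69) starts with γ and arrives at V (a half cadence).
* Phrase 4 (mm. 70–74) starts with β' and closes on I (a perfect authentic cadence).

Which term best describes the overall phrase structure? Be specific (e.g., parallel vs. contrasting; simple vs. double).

contrasting double period

Four phrases in two halves: the first half (measures 55-64) ends with an imperfect authentic cadence, the second (mm. 65–74) with a perfect authentic cadence — a large antecedent–consequent pair, i.e. a double period.
Phrase 3 begins with different material from phrase 1, making it contrasting.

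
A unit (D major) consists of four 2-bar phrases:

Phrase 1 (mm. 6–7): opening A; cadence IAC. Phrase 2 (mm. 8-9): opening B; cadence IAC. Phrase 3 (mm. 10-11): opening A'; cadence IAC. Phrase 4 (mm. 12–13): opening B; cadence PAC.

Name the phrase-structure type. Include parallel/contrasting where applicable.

Four phrases in two halves: the first half (bars 6–9) ends with an imperfect authentic cadence, the second (bars 10-13) with a perfect authentic cadence — a large antecedent–consequent pair, i.e. a double period.
Phrase 3 begins with the same material as phrase 1, making it parallel.

parallel double period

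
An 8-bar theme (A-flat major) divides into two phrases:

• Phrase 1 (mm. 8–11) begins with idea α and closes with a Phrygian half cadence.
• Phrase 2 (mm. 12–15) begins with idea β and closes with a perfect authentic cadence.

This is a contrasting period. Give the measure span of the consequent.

measures 12–15

The phrase ending with the weaker cadence (Phrygian half cadence) is the antecedent; the one ending more conclusively (perfect authentic cadence) is the consequent. The consequent is measures 12–15.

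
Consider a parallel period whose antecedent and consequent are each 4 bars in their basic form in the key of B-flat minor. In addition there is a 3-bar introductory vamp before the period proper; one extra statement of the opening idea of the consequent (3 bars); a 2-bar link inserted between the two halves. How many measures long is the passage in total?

16 measures

Basic parallel period: 4 + 4 = 8 bars.
8 (basic form) + 3 (introduction) + 3 (extra statement) + 2 (link) = 16.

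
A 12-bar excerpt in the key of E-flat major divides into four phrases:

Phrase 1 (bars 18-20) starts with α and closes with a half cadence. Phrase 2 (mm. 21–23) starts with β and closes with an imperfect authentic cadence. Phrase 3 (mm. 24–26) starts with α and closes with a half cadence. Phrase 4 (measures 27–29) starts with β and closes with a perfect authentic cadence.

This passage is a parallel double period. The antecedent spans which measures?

measures 18–23

In a double period the four phrases pair into a large antecedent (phrases 1–2, ending imperfect authentic cadence) and a large consequent (phrases 3–4, ending perfect authentic cadence). The antecedent spans mm. 18-23.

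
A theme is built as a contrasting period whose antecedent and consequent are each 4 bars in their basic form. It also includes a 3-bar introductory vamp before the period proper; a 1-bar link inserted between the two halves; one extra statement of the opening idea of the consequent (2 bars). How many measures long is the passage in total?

14 measures

Basic contrasting period: 4 + 4 = 8 bars.
8 (basic form) + 3 (introduction) + 1 (link) + 2 (extra statement) = 14.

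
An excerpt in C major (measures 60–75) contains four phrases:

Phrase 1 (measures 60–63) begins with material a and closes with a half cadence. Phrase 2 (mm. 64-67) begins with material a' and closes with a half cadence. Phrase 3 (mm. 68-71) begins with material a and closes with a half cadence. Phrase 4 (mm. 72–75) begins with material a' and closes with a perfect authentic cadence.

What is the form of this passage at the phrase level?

Four phrases in two halves: the first half (measures 60–67) ends with a half cadence, the second (mm. 68–75) with a perfect authentic cadence — a large antecedent–consequent pair, i.e. a double period.
Phrase 3 begins with the same material as phrase 1, making it parallel.

parallel double period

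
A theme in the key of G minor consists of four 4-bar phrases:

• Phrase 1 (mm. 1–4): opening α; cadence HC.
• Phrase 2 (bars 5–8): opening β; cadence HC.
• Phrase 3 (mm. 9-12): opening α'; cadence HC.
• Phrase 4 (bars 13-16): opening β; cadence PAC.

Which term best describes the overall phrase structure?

parallel double period

Four phrases in two halves: the first half (mm. 1–8) ends with a half cadence, the second (mm. 9–16) with a perfect authentic cadence — a large antecedent–consequent pair, i.e. a double period.
Phrase 3 begins with the same material as phrase 1, making it parallel.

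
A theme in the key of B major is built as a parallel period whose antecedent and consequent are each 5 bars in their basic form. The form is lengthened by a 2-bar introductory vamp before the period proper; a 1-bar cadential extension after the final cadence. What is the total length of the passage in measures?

Basic parallel period: 5 + 5 = 10 bars.
10 (basic form) + 2 (introduction) + 1 (cadential extension) = 13.

13 measures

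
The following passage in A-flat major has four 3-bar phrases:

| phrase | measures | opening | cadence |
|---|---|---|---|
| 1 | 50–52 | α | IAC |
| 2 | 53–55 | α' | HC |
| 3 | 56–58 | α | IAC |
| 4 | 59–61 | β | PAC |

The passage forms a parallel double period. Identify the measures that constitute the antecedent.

measures 50–55

In a double period the four phrases pair into a large antecedent (phrases 1–2, ending half cadence) and a large consequent (phrases 3–4, ending perfect authentic cadence). The antecedent spans mm. 50–55.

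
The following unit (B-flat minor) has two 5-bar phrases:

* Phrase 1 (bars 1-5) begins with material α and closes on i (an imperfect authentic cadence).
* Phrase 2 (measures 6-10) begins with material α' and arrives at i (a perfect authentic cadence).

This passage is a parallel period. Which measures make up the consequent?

The antecedent is the phrase ending with the weaker cadence (imperfect authentic cadence, phrase 1) and the consequent the one ending more conclusively (perfect authentic cadence, phrase 2); the consequent is bars 6–10.

measures 6–10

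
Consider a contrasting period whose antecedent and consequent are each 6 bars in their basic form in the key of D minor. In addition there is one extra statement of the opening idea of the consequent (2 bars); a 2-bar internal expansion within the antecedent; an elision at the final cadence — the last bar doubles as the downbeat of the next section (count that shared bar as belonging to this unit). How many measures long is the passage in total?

16 measures

Basic contrasting period: 6 + 6 = 12 bars.
12 (basic form) + 2 (extra statement) + 2 (internal expansion) = 16.
The elision shares a bar with the next section but does not change this unit's count.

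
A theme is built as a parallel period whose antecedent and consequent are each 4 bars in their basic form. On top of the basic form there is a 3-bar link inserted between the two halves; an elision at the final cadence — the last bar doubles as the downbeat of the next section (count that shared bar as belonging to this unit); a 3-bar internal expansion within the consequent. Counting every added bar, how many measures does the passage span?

14 measures

Basic parallel period: 4 + 4 = 8 bars.
8 (basic form) + 3 (link) + 3 (internal expansion) = 14.
The elision shares a bar with the next section but does not change this unit's count.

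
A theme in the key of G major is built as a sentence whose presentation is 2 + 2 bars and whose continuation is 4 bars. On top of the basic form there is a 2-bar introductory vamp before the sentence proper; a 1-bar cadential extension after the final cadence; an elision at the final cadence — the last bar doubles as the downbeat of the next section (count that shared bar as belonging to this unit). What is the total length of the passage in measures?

11 measures

Basic sentence: 2 + 2 + 4 = 8 bars.
8 (basic form) + 2 (introduction) + 1 (cadential extension) = 11.
The elision shares a bar with the next section but does not change this unit's count.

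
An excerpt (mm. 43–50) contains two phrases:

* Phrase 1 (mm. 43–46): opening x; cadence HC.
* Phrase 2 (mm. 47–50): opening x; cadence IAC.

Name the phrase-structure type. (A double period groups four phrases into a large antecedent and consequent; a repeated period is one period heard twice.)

parallel period

Phrase 1 ends with a half cadence (weaker) and phrase 2 with an imperfect authentic cadence (stronger): antecedent + consequent = a period.
The two phrases open with the same material (x / x), so the period is parallel.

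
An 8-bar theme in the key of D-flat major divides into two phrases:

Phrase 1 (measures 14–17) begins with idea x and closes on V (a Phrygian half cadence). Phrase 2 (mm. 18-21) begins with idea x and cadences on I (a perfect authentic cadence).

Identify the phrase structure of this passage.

parallel period

Phrase 1 ends with a Phrygian half cadence (weaker) and phrase 2 with a perfect authentic cadence (stronger): antecedent + consequent = a period.
The two phrases open with the same material (x / x), so the period is parallel.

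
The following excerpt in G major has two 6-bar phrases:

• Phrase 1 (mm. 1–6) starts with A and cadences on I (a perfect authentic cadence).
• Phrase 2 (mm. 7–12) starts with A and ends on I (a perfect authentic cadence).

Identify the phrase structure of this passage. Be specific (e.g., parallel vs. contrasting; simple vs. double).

Both phrases have the same opening (A) and the same cadence (perfect authentic cadence): the second is a restatement, not a consequent, so this is a repeated phrase rather than a period.

repeated phrase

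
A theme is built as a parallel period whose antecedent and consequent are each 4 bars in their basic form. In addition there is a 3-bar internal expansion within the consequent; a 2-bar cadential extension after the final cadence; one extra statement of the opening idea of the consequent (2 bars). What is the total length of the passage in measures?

15 measures

Basic parallel period: 4 + 4 = 8 bars.
8 (basic form) + 3 (internal expansion) + 2 (cadential extension) + 2 (extra statement) = 15.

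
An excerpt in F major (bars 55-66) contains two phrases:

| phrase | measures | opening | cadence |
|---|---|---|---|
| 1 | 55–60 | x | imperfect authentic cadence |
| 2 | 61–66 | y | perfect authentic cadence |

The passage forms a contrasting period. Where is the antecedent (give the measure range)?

The antecedent is the phrase ending with the weaker cadence (imperfect authentic cadence, phrase 1) and the consequent the one ending more conclusively (perfect authentic cadence, phrase 2); the antecedent is bars 55-60.

measures 55–60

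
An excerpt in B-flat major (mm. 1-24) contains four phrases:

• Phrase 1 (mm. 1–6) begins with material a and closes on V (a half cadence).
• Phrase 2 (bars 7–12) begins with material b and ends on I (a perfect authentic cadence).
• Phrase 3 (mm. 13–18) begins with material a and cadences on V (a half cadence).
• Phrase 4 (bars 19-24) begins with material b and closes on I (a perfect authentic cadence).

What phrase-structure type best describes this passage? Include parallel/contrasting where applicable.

The cadence pattern HC–PAC–HC–PAC is weak–strong twice, and phrases 3–4 restate phrases 1–2: a period heard twice, not a double period (which would end weakly at phrase 2).

repeated period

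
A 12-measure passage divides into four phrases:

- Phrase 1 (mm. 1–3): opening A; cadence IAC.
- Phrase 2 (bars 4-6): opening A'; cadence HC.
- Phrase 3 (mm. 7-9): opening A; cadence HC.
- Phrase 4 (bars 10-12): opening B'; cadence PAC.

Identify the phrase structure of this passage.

Four phrases in two halves: the first half (mm. 1–6) ends with a half cadence, the second (bars 7-12) with a perfect authentic cadence — a large antecedent–consequent pair, i.e. a double period.
Phrase 3 begins with the same material as phrase 1, making it parallel.

parallel double period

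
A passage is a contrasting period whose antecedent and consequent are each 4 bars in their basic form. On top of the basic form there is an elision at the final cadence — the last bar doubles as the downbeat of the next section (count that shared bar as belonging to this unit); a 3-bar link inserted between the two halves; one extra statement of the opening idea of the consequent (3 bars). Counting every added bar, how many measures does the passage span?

14 measures

Basic contrasting period: 4 + 4 = 8 bars.
8 (basic form) + 3 (link) + 3 (extra statement) = 14.
The elision shares a bar with the next section but does not change this unit's count.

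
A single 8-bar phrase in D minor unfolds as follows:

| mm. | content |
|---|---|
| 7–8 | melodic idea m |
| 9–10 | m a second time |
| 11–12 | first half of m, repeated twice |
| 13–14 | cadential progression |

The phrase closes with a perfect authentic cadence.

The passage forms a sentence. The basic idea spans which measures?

The presentation of a sentence is the basic idea (mm. 7-8) plus its repetition (mm. 9–10); the basic idea is therefore measures 7-8.

measures 7–8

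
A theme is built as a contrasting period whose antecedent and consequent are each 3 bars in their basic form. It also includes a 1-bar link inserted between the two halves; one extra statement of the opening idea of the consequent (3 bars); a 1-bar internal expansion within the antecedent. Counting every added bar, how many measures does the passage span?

Basic contrasting period: 3 + 3 = 6 bars.
6 (basic form) + 1 (link) + 3 (extra statement) + 1 (internal expansion) = 11.

11 measures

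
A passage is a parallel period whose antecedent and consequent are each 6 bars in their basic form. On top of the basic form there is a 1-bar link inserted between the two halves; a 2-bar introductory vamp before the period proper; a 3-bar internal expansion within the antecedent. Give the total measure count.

18 measures

Basic parallel period: 6 + 6 = 12 bars.
12 (basic form) + 1 (link) + 2 (introduction) + 3 (internal expansion) = 18.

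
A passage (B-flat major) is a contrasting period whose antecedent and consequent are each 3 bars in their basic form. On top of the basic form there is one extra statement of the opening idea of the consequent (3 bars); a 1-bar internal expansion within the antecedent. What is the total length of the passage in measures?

Basic contrasting period: 3 + 3 = 6 bars.
6 (basic form) + 3 (extra statement) + 1 (internal expansion) = 10.

10 measures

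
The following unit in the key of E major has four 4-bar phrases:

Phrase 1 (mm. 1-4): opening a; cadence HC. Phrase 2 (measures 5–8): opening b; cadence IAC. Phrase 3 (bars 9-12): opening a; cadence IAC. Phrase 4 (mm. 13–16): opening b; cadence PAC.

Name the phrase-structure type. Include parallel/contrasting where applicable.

Four phrases in two halves: the first half (measures 1–8) ends with an imperfect authentic cadence, the second (mm. 9–16) with a perfect authentic cadence — a large antecedent–consequent pair, i.e. a double period.
Phrase 3 begins with the same material as phrase 1, making it parallel.

parallel double period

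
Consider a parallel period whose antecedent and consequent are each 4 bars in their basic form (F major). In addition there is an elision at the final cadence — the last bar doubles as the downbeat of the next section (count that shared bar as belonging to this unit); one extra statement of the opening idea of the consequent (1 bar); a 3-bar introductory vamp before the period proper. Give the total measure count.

Basic parallel period: 4 + 4 = 8 bars.
8 (basic form) + 1 (extra statement) + 3 (introduction) = 12.
The elision shares a bar with the next section but does not change this unit's count.

12 measures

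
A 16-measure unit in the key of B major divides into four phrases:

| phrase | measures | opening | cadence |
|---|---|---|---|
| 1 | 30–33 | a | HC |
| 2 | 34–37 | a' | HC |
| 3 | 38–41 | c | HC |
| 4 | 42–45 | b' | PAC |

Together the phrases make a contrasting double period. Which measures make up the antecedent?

In a double period the first pair of phrases (ending half cadence) is the large antecedent and the second pair (ending perfect authentic cadence) is the large consequent; the antecedent is measures 30–37.

measures 30–37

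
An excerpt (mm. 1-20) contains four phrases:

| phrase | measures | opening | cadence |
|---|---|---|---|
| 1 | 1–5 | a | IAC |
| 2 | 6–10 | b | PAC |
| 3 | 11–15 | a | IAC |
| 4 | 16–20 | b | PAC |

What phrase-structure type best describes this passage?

repeated period

The cadence pattern IAC–PAC–IAC–PAC is weak–strong twice, and phrases 3–4 restate phrases 1–2: a period heard twice, not a double period (which would end weakly at phrase 2).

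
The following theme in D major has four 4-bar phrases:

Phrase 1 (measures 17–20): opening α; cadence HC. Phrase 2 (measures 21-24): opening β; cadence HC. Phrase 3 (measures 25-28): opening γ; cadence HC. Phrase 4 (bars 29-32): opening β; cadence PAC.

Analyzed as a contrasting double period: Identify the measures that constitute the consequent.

measures 25–32

In a double period the four phrases pair into a large antecedent (phrases 1–2, ending half cadence) and a large consequent (phrases 3–4, ending perfect authentic cadence). The consequent spans bars 25-32.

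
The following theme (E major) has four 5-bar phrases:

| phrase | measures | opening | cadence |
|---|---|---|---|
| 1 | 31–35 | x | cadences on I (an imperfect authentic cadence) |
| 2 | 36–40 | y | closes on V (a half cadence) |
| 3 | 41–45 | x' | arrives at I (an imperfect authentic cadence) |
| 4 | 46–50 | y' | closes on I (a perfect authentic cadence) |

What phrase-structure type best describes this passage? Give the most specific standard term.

Four phrases in two halves: the first half (measures 31–40) ends with a half cadence, the second (mm. 41-50) with a perfect authentic cadence — a large antecedent–consequent pair, i.e. a double period.
Phrase 3 begins with the same material as phrase 1, making it parallel.

parallel double period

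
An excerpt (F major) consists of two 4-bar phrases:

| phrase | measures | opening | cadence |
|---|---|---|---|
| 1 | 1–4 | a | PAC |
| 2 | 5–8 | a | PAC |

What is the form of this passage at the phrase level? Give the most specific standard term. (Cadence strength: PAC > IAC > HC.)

repeated phrase

Both phrases have the same opening (a) and the same cadence (perfect authentic cadence): the second is a restatement, not a consequent, so this is a repeated phrase rather than a period.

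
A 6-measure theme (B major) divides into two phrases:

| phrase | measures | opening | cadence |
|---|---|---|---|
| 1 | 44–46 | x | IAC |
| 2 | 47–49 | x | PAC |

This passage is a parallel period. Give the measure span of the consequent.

measures 47–49

The antecedent is the phrase ending with the weaker cadence (imperfect authentic cadence, phrase 1) and the consequent the one ending more conclusively (perfect authentic cadence, phrase 2); the consequent is mm. 47-49.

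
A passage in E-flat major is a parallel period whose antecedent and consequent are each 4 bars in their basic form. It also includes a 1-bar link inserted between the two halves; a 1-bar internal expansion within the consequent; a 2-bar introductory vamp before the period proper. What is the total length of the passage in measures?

12 measures

Basic parallel period: 4 + 4 = 8 bars.
8 (basic form) + 1 (link) + 1 (internal expansion) + 2 (introduction) = 12.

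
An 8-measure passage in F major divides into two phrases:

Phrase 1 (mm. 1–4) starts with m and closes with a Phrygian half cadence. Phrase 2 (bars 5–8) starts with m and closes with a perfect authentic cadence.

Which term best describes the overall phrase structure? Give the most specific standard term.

Phrase 1 ends with a Phrygian half cadence (weaker) and phrase 2 with a perfect authentic cadence (stronger): antecedent + consequent = a period.
The two phrases open with the same material (m / m), so the period is parallel.

parallel period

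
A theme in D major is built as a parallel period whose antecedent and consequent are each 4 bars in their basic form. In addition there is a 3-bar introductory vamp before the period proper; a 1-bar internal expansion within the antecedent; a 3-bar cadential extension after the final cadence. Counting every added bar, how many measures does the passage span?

15 measures

Basic parallel period: 4 + 4 = 8 bars.
8 (basic form) + 3 (introduction) + 1 (internal expansion) + 3 (cadential extension) = 15.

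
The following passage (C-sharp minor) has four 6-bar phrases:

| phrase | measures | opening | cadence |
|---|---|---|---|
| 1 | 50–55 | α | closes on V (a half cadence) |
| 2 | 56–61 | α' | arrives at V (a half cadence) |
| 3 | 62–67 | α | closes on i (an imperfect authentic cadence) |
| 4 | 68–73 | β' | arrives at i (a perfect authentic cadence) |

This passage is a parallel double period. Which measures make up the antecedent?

In a double period the four phrases pair into a large antecedent (phrases 1–2, ending half cadence) and a large consequent (phrases 3–4, ending perfect authentic cadence). The antecedent spans bars 50–61.

measures 50–61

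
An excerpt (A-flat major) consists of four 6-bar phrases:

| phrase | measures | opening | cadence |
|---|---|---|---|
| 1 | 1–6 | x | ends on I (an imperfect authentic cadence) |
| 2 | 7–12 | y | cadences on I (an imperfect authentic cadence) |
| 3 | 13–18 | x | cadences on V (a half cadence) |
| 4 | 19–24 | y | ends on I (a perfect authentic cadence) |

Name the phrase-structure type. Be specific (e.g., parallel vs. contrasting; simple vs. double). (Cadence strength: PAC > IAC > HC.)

Four phrases in two halves: the first half (bars 1–12) ends with an imperfect authentic cadence, the second (measures 13–24) with a perfect authentic cadence — a large antecedent–consequent pair, i.e. a double period.
Phrase 3 begins with the same material as phrase 1, making it parallel.

parallel double period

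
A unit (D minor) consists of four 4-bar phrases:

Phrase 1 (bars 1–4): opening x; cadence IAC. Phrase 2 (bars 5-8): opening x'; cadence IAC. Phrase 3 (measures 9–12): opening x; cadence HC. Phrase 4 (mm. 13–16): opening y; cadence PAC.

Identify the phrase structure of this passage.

Four phrases in two halves: the first half (measures 1–8) ends with an imperfect authentic cadence, the second (mm. 9–16) with a perfect authentic cadence — a large antecedent–consequent pair, i.e. a double period.
Phrase 3 begins with the same material as phrase 1, making it parallel.

parallel double period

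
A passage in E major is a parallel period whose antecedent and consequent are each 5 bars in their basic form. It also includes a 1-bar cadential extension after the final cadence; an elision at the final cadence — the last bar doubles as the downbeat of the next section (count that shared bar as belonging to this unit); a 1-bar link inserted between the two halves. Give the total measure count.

Basic parallel period: 5 + 5 = 10 bars.
10 (basic form) + 1 (cadential extension) + 1 (link) = 12.
The elision shares a bar with the next section but does not change this unit's count.

12 measures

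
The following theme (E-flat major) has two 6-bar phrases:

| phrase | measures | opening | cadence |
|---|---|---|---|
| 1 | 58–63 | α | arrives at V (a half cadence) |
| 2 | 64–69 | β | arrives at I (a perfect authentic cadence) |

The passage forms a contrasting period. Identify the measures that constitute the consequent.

measures 64–69

The antecedent is the phrase ending with the weaker cadence (half cadence, phrase 1) and the consequent the one ending more conclusively (perfect authentic cadence, phrase 2); the consequent is mm. 64–69.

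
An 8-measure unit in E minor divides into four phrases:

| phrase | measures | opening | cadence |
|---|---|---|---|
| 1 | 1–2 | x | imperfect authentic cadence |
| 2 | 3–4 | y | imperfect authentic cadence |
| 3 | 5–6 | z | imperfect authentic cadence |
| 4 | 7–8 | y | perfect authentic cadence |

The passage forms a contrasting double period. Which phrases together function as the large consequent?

phrases 3 and 4

In a double period the first pair of phrases (ending imperfect authentic cadence) is the large antecedent and the second pair (ending perfect authentic cadence) is the large consequent; the consequent is phrases 3 and 4.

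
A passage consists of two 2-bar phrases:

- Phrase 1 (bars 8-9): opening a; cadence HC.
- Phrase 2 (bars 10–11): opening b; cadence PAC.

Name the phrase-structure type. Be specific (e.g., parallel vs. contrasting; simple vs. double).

Phrase 1 ends with a half cadence (weaker) and phrase 2 with a perfect authentic cadence (stronger): antecedent + consequent = a period.
The two phrases open with different material (a / b), so the period is contrasting.

contrasting period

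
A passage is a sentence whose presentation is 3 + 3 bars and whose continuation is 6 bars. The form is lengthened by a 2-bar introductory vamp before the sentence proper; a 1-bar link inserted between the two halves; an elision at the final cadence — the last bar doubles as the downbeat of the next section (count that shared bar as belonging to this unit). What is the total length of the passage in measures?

Basic sentence: 3 + 3 + 6 = 12 bars.
12 (basic form) + 2 (introduction) + 1 (link) = 15.
The elision shares a bar with the next section but does not change this unit's count.

15 measures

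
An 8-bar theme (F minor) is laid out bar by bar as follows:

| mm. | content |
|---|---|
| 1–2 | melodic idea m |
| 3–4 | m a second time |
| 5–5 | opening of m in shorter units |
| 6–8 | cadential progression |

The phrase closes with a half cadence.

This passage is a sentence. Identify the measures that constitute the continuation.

measures 5–8

After the presentation (bars 1-4), the continuation covers the fragmentation through the cadence: mm. 5–8.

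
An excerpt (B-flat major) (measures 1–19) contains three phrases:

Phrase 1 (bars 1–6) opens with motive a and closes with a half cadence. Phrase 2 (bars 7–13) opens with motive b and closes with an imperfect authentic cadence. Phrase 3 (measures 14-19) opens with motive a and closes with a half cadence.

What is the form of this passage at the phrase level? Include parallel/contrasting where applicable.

phrase group

The final phrase closes with a half cadence, which is not stronger than the preceding imperfect authentic cadence; the 3 phrases lack an overall antecedent–consequent design and so form a phrase group.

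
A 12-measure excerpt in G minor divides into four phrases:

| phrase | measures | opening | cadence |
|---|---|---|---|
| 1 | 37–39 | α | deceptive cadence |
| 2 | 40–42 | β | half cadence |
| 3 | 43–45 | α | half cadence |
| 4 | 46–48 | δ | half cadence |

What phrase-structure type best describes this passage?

phrase group

Phrase 4 ends with a half cadence, no stronger than phrase 2's half cadence, so the four phrases do not form a double period; nor do phrases 3–4 duplicate 1–2, so it is not a repeated period. With no phrase reaching a conclusive cadence, the passage is a phrase group.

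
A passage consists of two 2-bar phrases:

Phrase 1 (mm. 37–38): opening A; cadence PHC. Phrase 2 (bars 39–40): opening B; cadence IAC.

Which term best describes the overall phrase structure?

Phrase 1 ends with a Phrygian half cadence (weaker) and phrase 2 with an imperfect authentic cadence (stronger): antecedent + consequent = a period.
The two phrases open with different material (A / B), so the period is contrasting.

contrasting period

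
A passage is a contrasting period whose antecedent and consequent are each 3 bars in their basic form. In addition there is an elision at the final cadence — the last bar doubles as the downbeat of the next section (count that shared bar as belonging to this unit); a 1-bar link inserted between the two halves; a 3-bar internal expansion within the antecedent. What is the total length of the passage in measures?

10 measures

Basic contrasting period: 3 + 3 = 6 bars.
6 (basic form) + 1 (link) + 3 (internal expansion) = 10.
The elision shares a bar with the next section but does not change this unit's count.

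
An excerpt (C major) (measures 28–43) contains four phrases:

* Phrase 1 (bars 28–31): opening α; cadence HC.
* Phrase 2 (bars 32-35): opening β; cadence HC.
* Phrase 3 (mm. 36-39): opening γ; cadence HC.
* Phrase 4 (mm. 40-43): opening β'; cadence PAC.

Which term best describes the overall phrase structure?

contrasting double period

Four phrases in two halves: the first half (bars 28–35) ends with a half cadence, the second (mm. 36-43) with a perfect authentic cadence — a large antecedent–consequent pair, i.e. a double period.
Phrase 3 begins with different material from phrase 1, making it contrasting.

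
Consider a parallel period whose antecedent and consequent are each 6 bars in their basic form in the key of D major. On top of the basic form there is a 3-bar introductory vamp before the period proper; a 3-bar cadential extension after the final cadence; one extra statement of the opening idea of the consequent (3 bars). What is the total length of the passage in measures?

21 measures

Basic parallel period: 6 + 6 = 12 bars.
12 (basic form) + 3 (introduction) + 3 (cadential extension) + 3 (extra statement) = 21.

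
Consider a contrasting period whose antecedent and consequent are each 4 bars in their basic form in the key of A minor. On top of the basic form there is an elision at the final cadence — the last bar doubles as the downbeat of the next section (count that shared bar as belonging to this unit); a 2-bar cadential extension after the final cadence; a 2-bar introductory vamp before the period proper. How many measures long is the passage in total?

12 measures

Basic contrasting period: 4 + 4 = 8 bars.
8 (basic form) + 2 (cadential extension) + 2 (introduction) = 12.
The elision shares a bar with the next section but does not change this unit's count.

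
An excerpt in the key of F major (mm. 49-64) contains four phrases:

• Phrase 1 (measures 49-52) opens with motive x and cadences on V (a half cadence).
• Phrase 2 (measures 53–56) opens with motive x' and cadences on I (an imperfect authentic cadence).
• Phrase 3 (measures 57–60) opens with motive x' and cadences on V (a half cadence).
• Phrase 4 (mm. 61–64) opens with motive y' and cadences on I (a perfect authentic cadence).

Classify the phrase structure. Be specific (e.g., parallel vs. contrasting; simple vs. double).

Four phrases in two halves: the first half (bars 49-56) ends with an imperfect authentic cadence, the second (mm. 57–64) with a perfect authentic cadence — a large antecedent–consequent pair, i.e. a double period.
Phrase 3 begins with the same material as phrase 1, making it parallel.

parallel double period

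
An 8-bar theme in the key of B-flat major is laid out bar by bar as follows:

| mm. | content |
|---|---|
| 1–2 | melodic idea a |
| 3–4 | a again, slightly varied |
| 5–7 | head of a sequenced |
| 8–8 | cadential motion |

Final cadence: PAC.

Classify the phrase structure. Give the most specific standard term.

Basic idea (measures 1–2) + its repetition (mm. 3–4) form the presentation; fragmentation and cadence (mm. 5–8) form the continuation — the 8-bar whole is a sentence.

sentence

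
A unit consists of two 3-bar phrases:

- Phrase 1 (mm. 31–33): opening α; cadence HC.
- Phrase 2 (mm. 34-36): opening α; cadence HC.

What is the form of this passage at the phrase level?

Both phrases have the same opening (α) and the same cadence (half cadence): the second is a restatement, not a consequent, so this is a repeated phrase rather than a period.

repeated phrase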